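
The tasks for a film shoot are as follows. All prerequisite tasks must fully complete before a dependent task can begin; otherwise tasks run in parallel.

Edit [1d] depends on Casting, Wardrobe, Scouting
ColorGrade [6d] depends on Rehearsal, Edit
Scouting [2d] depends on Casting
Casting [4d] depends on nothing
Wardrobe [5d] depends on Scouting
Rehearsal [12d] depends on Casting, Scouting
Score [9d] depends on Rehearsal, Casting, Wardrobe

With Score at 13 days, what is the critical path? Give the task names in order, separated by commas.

Casting, Scouting, Rehearsal, Score

The binding path is Casting→Scouting→Rehearsal→Score = 4+2+12+9 = 27; finish at 27 days.
Score lies on that path, so at 13 days the path becomes 31 days.
The critical path is still Casting→Scouting→Rehearsal→Score; finish is now 31 days.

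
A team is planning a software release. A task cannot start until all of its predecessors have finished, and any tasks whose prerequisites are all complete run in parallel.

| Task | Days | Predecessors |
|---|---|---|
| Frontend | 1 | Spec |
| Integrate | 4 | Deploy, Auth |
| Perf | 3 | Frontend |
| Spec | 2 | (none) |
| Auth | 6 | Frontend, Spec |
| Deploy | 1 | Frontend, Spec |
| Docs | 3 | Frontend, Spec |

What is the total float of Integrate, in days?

0

The longest chain is Spec→Frontend→Auth→Integrate = 2+1+6+4 = 13; overall finish 13 days.
Longest path through Integrate: 13 days (earliest finish 13, latest finish 13).
So Integrate can slip 13 − 13 = 0 days.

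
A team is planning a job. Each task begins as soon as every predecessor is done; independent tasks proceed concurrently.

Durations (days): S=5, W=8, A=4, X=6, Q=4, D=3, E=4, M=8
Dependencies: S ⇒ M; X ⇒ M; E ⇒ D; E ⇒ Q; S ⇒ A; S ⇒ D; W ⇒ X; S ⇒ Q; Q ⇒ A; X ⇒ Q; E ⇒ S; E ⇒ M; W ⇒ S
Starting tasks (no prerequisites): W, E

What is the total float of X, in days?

0

Critical path: W→X→Q→A = 8+6+4+4 = 22, so the finish is 22 days.
The longest chain containing X totals 22 days.
So X can slip 14 − 14 = 0 days.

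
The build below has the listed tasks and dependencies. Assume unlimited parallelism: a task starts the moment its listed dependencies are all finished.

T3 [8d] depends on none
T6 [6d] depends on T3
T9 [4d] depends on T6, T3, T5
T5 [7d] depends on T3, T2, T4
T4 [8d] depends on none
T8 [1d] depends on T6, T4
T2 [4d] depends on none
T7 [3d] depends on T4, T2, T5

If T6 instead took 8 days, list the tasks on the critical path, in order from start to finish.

T3, T6, T9

Baseline: T3→T5→T9 = 8+7+4 = 19 → 19 days.
T6 has 1 day of float (longest path through it is 18).
The binding chain switches to T3→T6→T9 = 8+8+4 = 20; finish 20 days.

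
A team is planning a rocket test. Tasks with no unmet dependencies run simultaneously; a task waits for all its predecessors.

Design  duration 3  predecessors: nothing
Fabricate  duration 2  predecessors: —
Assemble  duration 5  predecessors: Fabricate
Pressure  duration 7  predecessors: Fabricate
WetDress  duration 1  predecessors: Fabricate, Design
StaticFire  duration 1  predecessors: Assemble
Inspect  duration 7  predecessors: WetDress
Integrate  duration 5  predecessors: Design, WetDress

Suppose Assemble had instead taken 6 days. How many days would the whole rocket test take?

11

Critical path before the change: Design→WetDress→Inspect = 3+1+7 = 11 giving 11 days.
Assemble has 3 days of float (longest path through it is 8).
No other chain overtakes it, so the finish is 11 days.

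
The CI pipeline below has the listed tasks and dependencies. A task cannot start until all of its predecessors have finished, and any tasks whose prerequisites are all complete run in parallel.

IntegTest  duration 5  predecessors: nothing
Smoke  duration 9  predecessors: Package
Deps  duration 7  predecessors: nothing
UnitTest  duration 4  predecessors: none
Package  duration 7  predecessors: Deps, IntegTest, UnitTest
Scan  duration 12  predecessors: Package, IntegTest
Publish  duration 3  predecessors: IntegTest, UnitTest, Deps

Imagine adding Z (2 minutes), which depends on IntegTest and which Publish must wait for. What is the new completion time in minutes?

26

Originally the plan takes 26 minutes.
With Z inserted, Publish now waits for max(IntegTest, UnitTest, Deps, Z).
New critical path: Deps→Package→Scan = 7+7+12 = 26 ⇒ 26 minutes.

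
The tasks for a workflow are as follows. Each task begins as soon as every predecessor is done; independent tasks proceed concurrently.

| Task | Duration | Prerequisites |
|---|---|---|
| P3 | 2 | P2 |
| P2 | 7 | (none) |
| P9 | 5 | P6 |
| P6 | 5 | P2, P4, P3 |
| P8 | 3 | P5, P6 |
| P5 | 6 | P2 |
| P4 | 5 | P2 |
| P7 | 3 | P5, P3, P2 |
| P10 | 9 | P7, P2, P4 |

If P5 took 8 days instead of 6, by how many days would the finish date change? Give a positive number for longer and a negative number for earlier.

2

Baseline: P2→P5→P7→P10 = 7+6+3+9 = 25 → 25 days.
P5 lies on that path, so at 8 days the path becomes 27 days.
No other chain overtakes it, so the finish is 27 days.
Change in finish: 27 − 25 = +2 days.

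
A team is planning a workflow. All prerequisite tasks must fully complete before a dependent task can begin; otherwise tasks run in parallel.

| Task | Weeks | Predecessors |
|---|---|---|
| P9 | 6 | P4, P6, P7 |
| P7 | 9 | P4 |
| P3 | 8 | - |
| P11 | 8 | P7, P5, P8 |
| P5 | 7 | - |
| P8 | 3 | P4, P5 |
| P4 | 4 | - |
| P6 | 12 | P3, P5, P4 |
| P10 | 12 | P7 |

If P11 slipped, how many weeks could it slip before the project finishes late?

Critical path: P3→P6→P9 = 8+12+6 = 26, so the finish is 26 weeks.
P11 finishes as early as 21 and must finish by 26.
So P11 can slip 26 − 21 = 5 weeks.

5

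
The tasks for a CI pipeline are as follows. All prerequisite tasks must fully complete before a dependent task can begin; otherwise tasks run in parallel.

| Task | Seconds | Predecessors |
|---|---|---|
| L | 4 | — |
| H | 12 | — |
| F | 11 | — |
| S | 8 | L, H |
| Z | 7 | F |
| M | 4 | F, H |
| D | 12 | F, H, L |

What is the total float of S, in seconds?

4

The longest chain is H→D = 12+12 = 24; overall finish 24 seconds.
The longest chain containing S totals 20 seconds.
So S can slip 24 − 20 = 4 seconds.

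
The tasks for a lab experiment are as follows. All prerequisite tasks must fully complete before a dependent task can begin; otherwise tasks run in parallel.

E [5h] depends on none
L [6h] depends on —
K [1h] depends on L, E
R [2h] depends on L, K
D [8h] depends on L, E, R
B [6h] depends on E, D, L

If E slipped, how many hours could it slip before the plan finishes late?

1

L→K→R→D→B = 6+1+2+8+6 = 23 sets the makespan at 23 hours.
The longest chain containing E totals 22 hours.
Float = 23 − 22 = 1.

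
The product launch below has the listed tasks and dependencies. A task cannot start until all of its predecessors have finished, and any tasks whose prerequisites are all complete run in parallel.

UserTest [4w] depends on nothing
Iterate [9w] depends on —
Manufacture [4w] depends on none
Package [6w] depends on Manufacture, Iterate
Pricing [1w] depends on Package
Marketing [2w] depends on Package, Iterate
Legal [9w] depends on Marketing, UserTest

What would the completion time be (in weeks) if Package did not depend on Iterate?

21

Original critical path: Iterate→Package→Marketing→Legal = 9+6+2+9 = 26 ⇒ 26 weeks.
Without Iterate→Package, Package's earliest start moves from 9 to 4.
New critical path: Manufacture→Package→Marketing→Legal = 4+6+2+9 = 21 ⇒ 21 weeks.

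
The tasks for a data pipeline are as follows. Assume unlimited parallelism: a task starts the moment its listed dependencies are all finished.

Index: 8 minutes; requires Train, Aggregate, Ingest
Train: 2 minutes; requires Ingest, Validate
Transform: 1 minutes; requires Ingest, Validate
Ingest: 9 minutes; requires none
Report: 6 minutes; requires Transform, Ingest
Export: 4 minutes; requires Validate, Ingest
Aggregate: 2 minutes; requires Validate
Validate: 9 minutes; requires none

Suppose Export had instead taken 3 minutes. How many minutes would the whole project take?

19

The binding path is Ingest→Train→Index = 9+2+8 = 19; finish at 19 minutes.
Export is off the critical path — its longest chain is 13 minutes, giving 6 of slack.
No other chain overtakes it, so the finish is 19 minutes.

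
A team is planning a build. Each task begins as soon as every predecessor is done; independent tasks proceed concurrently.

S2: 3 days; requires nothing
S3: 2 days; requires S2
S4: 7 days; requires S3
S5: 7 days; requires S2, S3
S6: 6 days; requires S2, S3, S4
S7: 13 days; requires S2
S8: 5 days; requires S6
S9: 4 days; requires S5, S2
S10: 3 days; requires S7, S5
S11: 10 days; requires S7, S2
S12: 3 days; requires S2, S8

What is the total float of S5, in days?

10

The longest chain is S2→S3→S4→S6→S8→S12 = 3+2+7+6+5+3 = 26; overall finish 26 days.
The longest chain containing S5 totals 16 days.
So S5 can slip 22 − 12 = 10 days.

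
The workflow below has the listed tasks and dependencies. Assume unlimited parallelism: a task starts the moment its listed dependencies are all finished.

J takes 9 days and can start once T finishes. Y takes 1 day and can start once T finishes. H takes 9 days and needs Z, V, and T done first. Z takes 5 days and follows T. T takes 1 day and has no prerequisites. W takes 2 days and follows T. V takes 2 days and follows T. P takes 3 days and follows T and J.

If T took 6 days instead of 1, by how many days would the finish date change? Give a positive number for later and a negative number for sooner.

As given, the longest chain is T→Z→H = 1+5+9 = 15, so the finish is 15 days.
T is on the critical path; changing it to 6 makes that path 20 days.
That remains the longest chain; total 20 days.
Change in finish: 20 − 15 = +5 days.

5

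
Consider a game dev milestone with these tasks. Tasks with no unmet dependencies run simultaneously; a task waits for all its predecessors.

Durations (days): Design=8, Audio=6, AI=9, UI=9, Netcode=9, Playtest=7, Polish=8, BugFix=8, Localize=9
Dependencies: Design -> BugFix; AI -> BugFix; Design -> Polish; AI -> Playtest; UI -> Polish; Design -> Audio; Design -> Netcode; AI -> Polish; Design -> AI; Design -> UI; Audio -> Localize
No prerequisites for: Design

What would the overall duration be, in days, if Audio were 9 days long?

26

Baseline: Design→AI→Polish = 8+9+8 = 25 → 25 days.
Audio has 2 days of float (longest path through it is 23).
Now Design→Audio→Localize = 8+9+9 = 26 is longest, so the finish becomes 26 days.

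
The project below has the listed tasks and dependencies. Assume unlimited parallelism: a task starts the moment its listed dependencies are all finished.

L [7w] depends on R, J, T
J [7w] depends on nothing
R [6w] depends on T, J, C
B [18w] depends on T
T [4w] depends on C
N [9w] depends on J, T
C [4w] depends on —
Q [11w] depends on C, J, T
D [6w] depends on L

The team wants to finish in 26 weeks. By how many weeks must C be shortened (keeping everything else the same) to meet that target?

1

Current finish: 27 weeks; target: 26.
C is on every critical path, so each week cut from C cuts the finish by one (this holds down to a finish of 26).
Need 27 − 26 = 1 week off C → C becomes 3 weeks, finish becomes 26.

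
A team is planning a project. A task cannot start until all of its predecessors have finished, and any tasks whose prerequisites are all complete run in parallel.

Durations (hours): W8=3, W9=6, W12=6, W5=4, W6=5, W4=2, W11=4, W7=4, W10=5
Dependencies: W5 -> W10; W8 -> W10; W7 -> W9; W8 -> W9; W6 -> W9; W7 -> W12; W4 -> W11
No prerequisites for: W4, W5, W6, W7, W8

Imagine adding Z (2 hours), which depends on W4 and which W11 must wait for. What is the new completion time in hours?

Originally the project takes 11 hours.
With Z inserted, W11 now waits for max(W4, Z).
New critical path: W6→W9 = 5+6 = 11 ⇒ 11 hours.

11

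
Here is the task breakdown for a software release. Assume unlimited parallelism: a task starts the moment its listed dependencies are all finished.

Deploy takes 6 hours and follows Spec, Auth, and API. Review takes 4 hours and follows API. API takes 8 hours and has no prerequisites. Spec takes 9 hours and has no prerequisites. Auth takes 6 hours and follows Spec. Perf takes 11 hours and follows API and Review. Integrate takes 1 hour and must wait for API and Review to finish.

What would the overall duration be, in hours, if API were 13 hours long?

Critical path before the change: API→Review→Perf = 8+4+11 = 23 giving 23 hours.
API lies on that path, so at 13 hours the path becomes 28 hours.
No other chain overtakes it, so the finish is 28 hours.

28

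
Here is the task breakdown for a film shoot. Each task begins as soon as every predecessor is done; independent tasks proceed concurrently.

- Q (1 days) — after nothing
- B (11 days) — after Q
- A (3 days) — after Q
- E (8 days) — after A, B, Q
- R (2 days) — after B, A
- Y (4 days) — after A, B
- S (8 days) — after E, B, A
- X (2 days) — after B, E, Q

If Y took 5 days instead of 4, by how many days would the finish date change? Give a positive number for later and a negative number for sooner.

0

As given, the longest chain is Q→B→E→S = 1+11+8+8 = 28, so the finish is 28 days.
The longest path through Y is only 16 days, so Y has float 12.
No other chain overtakes it, so the finish is 28 days.
Change in finish: 28 − 28 = +0 days.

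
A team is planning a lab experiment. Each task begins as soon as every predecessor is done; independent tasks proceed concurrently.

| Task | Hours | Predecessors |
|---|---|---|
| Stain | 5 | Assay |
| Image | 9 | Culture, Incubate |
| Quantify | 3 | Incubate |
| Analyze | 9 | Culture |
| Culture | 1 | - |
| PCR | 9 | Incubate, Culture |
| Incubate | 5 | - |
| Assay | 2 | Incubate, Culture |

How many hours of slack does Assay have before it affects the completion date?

Incubate→PCR = 5+9 = 14 sets the makespan at 14 hours.
The longest chain containing Assay totals 12 hours.
Float = 14 − 12 = 2.

2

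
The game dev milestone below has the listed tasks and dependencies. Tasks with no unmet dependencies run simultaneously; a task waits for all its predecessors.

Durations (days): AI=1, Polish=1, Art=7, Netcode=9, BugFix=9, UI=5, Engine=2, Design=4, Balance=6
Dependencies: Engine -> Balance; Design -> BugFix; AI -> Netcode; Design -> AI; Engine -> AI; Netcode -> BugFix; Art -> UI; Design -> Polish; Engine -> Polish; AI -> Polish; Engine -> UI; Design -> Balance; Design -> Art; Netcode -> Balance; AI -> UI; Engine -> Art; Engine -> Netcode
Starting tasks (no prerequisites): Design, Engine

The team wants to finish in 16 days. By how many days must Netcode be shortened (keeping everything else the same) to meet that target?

7

Current finish: 23 days; target: 16.
Netcode is on every critical path, so each day cut from Netcode cuts the finish by one (this holds down to a finish of 16).
Need 23 − 16 = 7 days off Netcode → Netcode becomes 2 days, finish becomes 16.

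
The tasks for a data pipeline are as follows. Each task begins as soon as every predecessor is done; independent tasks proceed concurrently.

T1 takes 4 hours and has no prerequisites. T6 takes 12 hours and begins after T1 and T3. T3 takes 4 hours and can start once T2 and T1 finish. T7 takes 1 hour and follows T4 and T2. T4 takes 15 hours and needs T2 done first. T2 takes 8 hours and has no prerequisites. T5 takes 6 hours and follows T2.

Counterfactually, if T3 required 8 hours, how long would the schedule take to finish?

The binding path is T2→T3→T6 = 8+4+12 = 24; finish at 24 hours.
Since T3 is critical, the +4 change carries straight to that chain (now 28 hours).
The critical path is still T2→T3→T6; finish is now 28 hours.

28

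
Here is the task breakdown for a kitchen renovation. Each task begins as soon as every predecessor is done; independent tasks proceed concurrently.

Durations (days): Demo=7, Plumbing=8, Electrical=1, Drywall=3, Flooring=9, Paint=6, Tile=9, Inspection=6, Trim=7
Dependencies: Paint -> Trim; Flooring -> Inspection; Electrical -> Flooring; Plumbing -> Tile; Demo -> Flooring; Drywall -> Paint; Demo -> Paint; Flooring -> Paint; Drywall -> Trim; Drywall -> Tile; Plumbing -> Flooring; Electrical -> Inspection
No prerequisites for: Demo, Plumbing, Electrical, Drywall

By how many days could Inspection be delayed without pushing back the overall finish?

7

Critical path: Plumbing→Flooring→Paint→Trim = 8+9+6+7 = 30, so the finish is 30 days.
Longest path through Inspection: 23 days (earliest finish 23, latest finish 30).
Float = 30 − 23 = 7.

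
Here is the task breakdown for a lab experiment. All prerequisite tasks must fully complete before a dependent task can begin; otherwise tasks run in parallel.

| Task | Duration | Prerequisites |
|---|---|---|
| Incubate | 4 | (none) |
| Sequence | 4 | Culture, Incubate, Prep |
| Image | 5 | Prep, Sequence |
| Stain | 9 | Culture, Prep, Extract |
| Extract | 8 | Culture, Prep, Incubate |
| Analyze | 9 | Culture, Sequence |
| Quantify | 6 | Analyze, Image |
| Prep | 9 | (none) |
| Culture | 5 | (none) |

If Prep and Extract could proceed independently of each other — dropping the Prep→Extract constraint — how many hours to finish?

Before: longest chain Prep→Sequence→Analyze→Quantify = 9+4+9+6 = 28, finish 28.
Without Prep→Extract, Extract's earliest start moves from 9 to 5.
After: Prep→Sequence→Analyze→Quantify = 9+4+9+6 = 28 → 28 hours.

28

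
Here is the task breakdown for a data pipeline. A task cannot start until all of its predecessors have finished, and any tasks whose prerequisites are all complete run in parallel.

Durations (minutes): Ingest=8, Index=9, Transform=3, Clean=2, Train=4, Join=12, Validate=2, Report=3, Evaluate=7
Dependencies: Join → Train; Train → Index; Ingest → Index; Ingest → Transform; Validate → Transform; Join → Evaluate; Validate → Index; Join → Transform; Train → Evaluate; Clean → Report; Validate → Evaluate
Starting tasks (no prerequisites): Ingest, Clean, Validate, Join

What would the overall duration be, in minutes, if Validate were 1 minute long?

25

The binding path is Join→Train→Index = 12+4+9 = 25; finish at 25 minutes.
Validate is off the critical path — its longest chain is 11 minutes, giving 14 of slack.
That remains the longest chain; total 25 minutes.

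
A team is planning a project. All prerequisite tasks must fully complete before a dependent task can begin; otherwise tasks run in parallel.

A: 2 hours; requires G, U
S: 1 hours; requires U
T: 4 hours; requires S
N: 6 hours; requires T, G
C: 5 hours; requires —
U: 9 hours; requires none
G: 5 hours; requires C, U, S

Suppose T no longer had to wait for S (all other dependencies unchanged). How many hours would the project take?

21

Original critical path: U→S→G→N = 9+1+5+6 = 21 ⇒ 21 hours.
Without S→T, T's earliest start moves from 10 to 0.
The longest chain is now U→S→G→N = 9+1+5+6 = 21, so the project takes 21 hours.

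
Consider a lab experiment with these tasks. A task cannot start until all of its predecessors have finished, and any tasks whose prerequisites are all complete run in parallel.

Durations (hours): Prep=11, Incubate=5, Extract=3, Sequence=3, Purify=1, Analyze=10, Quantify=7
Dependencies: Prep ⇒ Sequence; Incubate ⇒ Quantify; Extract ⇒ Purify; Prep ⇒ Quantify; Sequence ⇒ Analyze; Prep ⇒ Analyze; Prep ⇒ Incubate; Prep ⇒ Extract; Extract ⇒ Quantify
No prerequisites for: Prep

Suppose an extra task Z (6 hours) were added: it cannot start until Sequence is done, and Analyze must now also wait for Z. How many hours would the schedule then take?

30

Originally the schedule takes 24 hours.
With Z inserted, Analyze now waits for max(Prep, Sequence, Z).
New critical path: Prep→Sequence→Z→Analyze = 11+3+6+10 = 30 ⇒ 30 hours.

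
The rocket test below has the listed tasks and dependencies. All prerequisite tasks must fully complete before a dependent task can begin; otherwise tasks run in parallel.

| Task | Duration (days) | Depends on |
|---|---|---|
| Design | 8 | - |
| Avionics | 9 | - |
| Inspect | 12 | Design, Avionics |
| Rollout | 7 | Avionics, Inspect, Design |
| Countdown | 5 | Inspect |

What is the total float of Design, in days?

1

Critical path: Avionics→Inspect→Rollout = 9+12+7 = 28, so the finish is 28 days.
Design finishes as early as 8 and must finish by 9.
Slack of Design = 1 − 0 = 1 day.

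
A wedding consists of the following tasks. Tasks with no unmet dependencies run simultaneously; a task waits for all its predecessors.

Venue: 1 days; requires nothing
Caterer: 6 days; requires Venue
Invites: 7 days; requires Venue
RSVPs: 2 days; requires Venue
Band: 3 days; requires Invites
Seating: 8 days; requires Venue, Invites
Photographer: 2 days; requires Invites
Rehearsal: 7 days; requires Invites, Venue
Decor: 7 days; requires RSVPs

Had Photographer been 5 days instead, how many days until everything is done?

16

Baseline: Venue→Invites→Seating = 1+7+8 = 16 → 16 days.
Photographer has 6 days of float (longest path through it is 10).
No other chain overtakes it, so the finish is 16 days.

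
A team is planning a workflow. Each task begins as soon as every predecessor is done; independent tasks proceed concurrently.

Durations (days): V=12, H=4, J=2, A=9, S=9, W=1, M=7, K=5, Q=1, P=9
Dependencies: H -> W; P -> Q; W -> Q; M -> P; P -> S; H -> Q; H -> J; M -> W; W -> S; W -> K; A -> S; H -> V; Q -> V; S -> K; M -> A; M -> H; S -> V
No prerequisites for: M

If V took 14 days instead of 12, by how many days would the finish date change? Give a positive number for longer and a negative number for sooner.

Critical path before the change: M→P→S→V = 7+9+9+12 = 37 giving 37 days.
V lies on that path, so at 14 days the path becomes 39 days.
The critical path is still M→P→S→V; finish is now 39 days.
Change in finish: 39 − 37 = +2 days.

2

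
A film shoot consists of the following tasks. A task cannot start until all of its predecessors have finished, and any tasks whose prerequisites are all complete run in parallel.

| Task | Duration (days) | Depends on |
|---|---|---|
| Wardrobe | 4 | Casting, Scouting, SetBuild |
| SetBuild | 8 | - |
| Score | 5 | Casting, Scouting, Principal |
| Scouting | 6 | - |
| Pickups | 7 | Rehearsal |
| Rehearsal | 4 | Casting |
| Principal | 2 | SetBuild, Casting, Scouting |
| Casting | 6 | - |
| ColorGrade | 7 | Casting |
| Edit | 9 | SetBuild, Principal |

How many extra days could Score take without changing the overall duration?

SetBuild→Principal→Edit = 8+2+9 = 19 sets the makespan at 19 days.
The longest chain containing Score totals 15 days.
Slack of Score = 14 − 10 = 4 days.

4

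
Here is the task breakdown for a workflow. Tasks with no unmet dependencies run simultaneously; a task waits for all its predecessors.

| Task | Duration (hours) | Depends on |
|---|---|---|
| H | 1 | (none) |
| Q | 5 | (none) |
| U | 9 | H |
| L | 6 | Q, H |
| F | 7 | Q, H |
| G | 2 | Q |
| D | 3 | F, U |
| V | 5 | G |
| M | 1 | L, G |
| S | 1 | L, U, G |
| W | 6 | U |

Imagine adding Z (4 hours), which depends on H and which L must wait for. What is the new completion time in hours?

Originally the workflow takes 16 hours.
With Z inserted, L now waits for max(Q, H, Z).
New critical path: H→U→W = 1+9+6 = 16 ⇒ 16 hours.

16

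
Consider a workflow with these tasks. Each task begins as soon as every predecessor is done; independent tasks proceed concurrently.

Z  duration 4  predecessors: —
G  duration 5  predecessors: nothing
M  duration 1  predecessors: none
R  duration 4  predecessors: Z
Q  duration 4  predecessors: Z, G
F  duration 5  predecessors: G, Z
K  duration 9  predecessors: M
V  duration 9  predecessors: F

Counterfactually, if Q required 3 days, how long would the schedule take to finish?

19

Actual critical path: G→F→V = 5+5+9 = 19 ⇒ 19 days.
The longest path through Q is only 9 days, so Q has float 10.
No other chain overtakes it, so the finish is 19 days.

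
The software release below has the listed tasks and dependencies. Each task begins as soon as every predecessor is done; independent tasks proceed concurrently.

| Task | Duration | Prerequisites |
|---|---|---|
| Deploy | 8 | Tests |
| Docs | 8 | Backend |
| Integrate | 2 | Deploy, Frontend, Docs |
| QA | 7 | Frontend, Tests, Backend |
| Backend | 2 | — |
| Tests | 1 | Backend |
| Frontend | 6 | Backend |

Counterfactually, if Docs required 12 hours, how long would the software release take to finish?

Actual critical path: Backend→Frontend→QA = 2+6+7 = 15 ⇒ 15 hours.
The longest path through Docs is only 12 hours, so Docs has float 3.
Now Backend→Docs→Integrate = 2+12+2 = 16 is longest, so the finish becomes 16 hours.

16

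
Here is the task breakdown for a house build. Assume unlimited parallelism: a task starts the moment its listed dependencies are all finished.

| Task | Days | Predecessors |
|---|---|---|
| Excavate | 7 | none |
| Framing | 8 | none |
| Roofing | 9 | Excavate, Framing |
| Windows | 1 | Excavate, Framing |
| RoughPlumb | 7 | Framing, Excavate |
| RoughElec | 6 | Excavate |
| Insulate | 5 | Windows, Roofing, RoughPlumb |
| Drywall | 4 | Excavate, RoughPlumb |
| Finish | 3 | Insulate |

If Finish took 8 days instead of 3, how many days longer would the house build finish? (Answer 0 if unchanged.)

5

Actual critical path: Framing→Roofing→Insulate→Finish = 8+9+5+3 = 25 ⇒ 25 days.
Finish is on the critical path; changing it to 8 makes that path 30 days.
The critical path is still Framing→Roofing→Insulate→Finish; finish is now 30 days.
Change in finish: 30 − 25 = +5 days.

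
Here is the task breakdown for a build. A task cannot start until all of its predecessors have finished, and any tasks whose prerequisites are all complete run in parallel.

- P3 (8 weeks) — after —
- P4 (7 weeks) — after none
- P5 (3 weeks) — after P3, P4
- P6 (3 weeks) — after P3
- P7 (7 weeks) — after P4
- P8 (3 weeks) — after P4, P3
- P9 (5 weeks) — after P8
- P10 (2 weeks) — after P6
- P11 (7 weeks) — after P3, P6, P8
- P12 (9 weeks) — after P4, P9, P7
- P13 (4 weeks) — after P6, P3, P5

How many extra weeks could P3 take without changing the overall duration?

Critical path: P3→P8→P9→P12 = 8+3+5+9 = 25, so the finish is 25 weeks.
The longest chain containing P3 totals 25 weeks.
So P3 can slip 8 − 8 = 0 weeks.

0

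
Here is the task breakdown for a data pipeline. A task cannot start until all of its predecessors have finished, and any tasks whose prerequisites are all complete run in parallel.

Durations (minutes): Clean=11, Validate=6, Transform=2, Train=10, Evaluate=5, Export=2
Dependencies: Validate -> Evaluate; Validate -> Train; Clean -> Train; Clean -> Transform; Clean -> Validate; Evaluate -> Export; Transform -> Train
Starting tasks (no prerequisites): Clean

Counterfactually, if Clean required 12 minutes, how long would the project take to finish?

28

Actual critical path: Clean→Validate→Train = 11+6+10 = 27 ⇒ 27 minutes.
Since Clean is critical, the +1 change carries straight to that chain (now 28 minutes).
The critical path is still Clean→Validate→Train; finish is now 28 minutes.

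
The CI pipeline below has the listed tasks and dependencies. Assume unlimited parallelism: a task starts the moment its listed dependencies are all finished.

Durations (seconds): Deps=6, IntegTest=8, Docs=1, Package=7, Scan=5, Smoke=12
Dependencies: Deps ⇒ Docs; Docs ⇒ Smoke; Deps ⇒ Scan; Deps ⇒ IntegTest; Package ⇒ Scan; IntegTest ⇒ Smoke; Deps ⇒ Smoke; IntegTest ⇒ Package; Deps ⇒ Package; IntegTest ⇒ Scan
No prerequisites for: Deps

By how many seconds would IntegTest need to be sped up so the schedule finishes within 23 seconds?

3

Current finish: 26 seconds; target: 23.
IntegTest is on every critical path, so each second cut from IntegTest cuts the finish by one (this holds down to a finish of 19).
Need 26 − 23 = 3 seconds off IntegTest → IntegTest becomes 5 seconds, finish becomes 23.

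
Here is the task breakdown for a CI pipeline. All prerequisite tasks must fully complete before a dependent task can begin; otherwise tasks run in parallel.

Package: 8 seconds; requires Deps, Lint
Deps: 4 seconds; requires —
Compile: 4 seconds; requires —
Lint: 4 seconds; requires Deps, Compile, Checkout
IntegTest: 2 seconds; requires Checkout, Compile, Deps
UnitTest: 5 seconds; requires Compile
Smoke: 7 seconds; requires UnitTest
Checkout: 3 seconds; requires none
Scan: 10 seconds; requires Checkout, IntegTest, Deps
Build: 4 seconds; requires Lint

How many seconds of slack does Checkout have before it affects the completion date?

Critical path: Deps→Lint→Package = 4+4+8 = 16, so the finish is 16 seconds.
Longest path through Checkout: 15 seconds (earliest finish 3, latest finish 4).
Slack of Checkout = 1 − 0 = 1 second.

1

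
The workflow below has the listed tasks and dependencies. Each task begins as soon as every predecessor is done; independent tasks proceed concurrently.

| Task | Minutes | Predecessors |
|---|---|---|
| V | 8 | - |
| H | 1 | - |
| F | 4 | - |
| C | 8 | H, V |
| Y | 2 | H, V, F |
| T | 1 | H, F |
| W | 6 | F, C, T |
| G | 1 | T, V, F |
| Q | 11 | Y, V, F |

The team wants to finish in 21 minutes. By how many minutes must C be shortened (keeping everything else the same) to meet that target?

Current finish: 22 minutes; target: 21.
C is on every critical path, so each minute cut from C cuts the finish by one (this holds down to a finish of 21).
Need 22 − 21 = 1 minute off C → C becomes 7 minutes, finish becomes 21.

1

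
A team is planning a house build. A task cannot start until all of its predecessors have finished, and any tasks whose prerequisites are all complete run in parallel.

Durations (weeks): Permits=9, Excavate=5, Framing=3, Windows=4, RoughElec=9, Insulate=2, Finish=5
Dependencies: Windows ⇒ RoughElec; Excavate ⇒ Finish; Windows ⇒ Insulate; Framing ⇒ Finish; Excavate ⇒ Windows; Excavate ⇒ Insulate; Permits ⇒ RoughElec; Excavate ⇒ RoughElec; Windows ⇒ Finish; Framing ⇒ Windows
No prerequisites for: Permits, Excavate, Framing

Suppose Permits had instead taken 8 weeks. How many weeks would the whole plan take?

Baseline: Permits→RoughElec = 9+9 = 18 → 18 weeks.
Permits is on the critical path; changing it to 8 makes that path 17 weeks.
The binding chain switches to Excavate→Windows→RoughElec = 5+4+9 = 18; finish 18 weeks.

18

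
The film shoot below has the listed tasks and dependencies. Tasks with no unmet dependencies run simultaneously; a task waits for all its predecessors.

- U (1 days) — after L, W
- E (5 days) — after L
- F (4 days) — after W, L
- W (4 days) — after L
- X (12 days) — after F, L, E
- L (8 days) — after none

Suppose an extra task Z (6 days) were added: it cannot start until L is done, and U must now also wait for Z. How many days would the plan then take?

28

Originally the plan takes 28 days.
With Z inserted, U now waits for max(L, W, Z).
New critical path: L→W→F→X = 8+4+4+12 = 28 ⇒ 28 days.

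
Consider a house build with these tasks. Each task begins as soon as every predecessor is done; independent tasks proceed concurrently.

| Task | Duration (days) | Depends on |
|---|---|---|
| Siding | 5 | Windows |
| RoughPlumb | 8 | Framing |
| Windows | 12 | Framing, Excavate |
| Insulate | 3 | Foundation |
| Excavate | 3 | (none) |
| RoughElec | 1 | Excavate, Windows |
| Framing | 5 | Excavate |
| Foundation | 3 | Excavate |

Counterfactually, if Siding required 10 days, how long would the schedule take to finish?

Baseline: Excavate→Framing→Windows→Siding = 3+5+12+5 = 25 → 25 days.
Siding lies on that path, so at 10 days the path becomes 30 days.
The critical path is still Excavate→Framing→Windows→Siding; finish is now 30 days.

30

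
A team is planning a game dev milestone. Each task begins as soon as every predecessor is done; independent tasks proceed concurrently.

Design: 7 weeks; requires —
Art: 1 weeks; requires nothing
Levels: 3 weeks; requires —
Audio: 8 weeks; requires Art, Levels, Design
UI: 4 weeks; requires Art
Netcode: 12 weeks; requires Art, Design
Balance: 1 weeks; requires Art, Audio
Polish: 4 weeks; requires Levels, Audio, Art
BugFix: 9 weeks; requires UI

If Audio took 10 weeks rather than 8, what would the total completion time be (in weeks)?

Actual critical path: Design→Audio→Polish = 7+8+4 = 19 ⇒ 19 weeks.
Since Audio is critical, the +2 change carries straight to that chain (now 21 weeks).
No other chain overtakes it, so the finish is 21 weeks.

21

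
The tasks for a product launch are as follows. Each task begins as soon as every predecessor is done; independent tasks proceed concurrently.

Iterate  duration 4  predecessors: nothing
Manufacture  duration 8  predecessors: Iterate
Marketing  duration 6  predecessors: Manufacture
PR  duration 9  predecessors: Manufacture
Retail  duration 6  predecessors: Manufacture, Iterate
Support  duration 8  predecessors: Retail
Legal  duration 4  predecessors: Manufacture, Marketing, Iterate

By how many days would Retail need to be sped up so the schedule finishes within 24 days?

2

Current finish: 26 days; target: 24.
Retail is on every critical path, so each day cut from Retail cuts the finish by one (this holds down to a finish of 22).
Need 26 − 24 = 2 days off Retail → Retail becomes 4 days, finish becomes 24.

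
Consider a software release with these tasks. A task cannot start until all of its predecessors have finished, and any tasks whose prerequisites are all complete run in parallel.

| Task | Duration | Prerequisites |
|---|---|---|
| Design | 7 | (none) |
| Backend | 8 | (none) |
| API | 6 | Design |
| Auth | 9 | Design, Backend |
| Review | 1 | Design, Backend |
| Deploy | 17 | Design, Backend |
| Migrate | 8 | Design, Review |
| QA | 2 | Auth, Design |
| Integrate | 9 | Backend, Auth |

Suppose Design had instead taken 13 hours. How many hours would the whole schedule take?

31

The binding path is Backend→Auth→Integrate = 8+9+9 = 26; finish at 26 hours.
Design has 1 hour of float (longest path through it is 25).
New critical path: Design→Auth→Integrate = 13+9+9 = 31 ⇒ 31 hours.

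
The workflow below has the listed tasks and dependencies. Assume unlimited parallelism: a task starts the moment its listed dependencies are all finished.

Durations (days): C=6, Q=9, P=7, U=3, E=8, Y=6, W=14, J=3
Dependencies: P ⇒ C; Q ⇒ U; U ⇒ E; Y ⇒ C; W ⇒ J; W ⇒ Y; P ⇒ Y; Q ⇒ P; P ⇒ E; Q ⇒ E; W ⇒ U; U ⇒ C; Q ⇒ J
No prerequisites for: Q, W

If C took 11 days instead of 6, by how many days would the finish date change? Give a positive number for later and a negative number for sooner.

Baseline: Q→P→Y→C = 9+7+6+6 = 28 → 28 days.
C lies on that path, so at 11 days the path becomes 33 days.
That remains the longest chain; total 33 days.
Change in finish: 33 − 28 = +5 days.

5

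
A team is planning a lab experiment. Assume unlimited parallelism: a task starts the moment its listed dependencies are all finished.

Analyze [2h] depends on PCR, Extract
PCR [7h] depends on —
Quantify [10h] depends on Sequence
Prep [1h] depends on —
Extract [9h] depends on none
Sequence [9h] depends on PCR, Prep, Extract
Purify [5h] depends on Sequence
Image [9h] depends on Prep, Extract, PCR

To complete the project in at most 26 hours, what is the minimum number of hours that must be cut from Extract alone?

Current finish: 28 hours; target: 26.
Extract is on every critical path, so each hour cut from Extract cuts the finish by one (this holds down to a finish of 26).
Need 28 − 26 = 2 hours off Extract → Extract becomes 7 hours, finish becomes 26.

2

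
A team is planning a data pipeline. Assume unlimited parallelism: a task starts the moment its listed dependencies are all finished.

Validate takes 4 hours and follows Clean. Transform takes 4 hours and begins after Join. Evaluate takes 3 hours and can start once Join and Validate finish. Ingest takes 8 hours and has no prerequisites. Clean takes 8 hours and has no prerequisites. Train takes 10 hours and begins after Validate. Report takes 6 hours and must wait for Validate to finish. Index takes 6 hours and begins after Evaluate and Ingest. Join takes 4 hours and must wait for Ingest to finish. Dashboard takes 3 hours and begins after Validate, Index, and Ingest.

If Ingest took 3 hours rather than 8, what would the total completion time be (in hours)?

Baseline: Ingest→Join→Evaluate→Index→Dashboard = 8+4+3+6+3 = 24 → 24 hours.
Ingest lies on that path, so at 3 hours the path becomes 19 hours.
New critical path: Clean→Validate→Evaluate→Index→Dashboard = 8+4+3+6+3 = 24 ⇒ 24 hours.

24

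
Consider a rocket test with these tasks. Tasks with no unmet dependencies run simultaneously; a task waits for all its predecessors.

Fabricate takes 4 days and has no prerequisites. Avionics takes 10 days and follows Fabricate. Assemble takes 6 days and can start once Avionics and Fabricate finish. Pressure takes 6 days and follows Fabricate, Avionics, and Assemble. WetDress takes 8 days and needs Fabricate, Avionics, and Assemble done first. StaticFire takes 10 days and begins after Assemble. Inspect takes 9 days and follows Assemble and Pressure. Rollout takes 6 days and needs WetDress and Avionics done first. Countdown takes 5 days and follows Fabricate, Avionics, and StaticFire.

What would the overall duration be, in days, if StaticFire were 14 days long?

Actual critical path: Fabricate→Avionics→Assemble→StaticFire→Countdown = 4+10+6+10+5 = 35 ⇒ 35 days.
StaticFire is on the critical path; changing it to 14 makes that path 39 days.
The critical path is still Fabricate→Avionics→Assemble→StaticFire→Countdown; finish is now 39 days.

39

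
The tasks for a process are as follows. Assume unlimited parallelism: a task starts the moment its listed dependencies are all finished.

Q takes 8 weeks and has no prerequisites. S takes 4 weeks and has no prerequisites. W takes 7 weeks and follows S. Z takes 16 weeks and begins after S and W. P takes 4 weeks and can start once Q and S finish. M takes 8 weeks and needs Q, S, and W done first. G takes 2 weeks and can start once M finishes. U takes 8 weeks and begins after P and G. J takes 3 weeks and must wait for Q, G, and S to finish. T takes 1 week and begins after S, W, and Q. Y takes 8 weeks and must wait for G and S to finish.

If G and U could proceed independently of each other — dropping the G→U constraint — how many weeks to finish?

With the dependency in place, S→W→M→G→U = 4+7+8+2+8 = 29 sets the finish at 29 weeks.
Without G→U, U's earliest start moves from 21 to 12.
After: S→W→M→G→Y = 4+7+8+2+8 = 29 → 29 weeks.

29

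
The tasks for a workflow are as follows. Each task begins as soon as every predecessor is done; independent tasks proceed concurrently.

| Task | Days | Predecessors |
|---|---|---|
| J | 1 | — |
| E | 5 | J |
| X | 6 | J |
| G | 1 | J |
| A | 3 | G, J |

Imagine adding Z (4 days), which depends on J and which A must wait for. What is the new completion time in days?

8

Originally the job takes 7 days.
With Z inserted, A now waits for max(G, J, Z).
New critical path: J→Z→A = 1+4+3 = 8 ⇒ 8 days.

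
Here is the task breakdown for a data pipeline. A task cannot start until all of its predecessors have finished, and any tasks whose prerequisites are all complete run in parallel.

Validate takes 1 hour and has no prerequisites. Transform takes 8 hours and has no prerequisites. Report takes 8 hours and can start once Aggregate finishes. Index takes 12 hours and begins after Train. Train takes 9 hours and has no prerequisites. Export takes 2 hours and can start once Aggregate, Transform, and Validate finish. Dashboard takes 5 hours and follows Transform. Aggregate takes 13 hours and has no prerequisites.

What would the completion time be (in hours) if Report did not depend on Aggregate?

Original critical path: Aggregate→Report = 13+8 = 21 ⇒ 21 hours.
Without Aggregate→Report, Report's earliest start moves from 13 to 0.
New critical path: Train→Index = 9+12 = 21 ⇒ 21 hours.

21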